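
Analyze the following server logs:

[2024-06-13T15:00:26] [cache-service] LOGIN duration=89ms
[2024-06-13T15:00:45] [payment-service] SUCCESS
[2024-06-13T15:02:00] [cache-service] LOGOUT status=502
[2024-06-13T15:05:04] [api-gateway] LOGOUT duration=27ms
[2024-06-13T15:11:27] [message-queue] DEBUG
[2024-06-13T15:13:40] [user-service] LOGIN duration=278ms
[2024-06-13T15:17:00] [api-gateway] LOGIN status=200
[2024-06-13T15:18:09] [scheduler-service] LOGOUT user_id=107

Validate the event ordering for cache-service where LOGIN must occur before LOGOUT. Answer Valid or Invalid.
Valid

To validate ordering:

1. Required order: LOGIN → LOGOUT
2. Rule: LOGIN must occur before LOGOUT
3. Check actual order of events for cache-service
4. Result: Valid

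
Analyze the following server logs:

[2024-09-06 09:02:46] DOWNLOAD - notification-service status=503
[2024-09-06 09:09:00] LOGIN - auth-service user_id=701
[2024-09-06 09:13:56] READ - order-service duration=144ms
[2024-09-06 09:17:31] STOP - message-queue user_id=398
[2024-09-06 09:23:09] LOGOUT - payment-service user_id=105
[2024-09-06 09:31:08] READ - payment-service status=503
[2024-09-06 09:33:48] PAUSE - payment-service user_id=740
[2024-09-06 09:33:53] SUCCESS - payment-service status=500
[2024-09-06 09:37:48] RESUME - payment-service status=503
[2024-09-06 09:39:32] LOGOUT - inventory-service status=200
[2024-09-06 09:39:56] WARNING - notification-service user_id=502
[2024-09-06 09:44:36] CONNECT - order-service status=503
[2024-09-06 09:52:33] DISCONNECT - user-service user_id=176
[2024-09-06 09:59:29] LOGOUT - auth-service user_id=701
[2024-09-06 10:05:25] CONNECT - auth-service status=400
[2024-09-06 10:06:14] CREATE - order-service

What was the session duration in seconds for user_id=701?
3029

To calculate session duration:

1. Find LOGIN event for user_id=701: 2024-09-06 09:09:00
2. Find LOGOUT event for user_id=701: 2024-09-06 09:59:29
3. Session duration: 2024-09-06 09:59:29 - 2024-09-06 09:09:00 = 3029 seconds (50 minutes)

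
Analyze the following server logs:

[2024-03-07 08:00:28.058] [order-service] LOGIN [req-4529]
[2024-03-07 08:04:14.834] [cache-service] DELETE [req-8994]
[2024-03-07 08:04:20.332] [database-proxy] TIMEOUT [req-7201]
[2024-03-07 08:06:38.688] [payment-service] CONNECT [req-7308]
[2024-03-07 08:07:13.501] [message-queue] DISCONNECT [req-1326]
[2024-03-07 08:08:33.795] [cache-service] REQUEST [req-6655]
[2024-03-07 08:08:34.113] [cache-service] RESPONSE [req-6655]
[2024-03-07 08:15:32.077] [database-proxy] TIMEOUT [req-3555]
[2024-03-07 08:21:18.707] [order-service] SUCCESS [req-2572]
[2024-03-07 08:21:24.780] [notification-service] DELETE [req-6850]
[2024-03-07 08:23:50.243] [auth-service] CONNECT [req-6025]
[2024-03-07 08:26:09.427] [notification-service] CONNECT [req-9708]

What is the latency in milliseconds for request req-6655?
318

To calculate latency:

1. Find REQUEST with id req-6655: 2024-03-07 08:08:33.795
2. Find RESPONSE with id req-6655: 2024-03-07 08:08:34.113
3. Latency: 2024-03-07 08:08:34.113 - 2024-03-07 08:08:33.795 = 318ms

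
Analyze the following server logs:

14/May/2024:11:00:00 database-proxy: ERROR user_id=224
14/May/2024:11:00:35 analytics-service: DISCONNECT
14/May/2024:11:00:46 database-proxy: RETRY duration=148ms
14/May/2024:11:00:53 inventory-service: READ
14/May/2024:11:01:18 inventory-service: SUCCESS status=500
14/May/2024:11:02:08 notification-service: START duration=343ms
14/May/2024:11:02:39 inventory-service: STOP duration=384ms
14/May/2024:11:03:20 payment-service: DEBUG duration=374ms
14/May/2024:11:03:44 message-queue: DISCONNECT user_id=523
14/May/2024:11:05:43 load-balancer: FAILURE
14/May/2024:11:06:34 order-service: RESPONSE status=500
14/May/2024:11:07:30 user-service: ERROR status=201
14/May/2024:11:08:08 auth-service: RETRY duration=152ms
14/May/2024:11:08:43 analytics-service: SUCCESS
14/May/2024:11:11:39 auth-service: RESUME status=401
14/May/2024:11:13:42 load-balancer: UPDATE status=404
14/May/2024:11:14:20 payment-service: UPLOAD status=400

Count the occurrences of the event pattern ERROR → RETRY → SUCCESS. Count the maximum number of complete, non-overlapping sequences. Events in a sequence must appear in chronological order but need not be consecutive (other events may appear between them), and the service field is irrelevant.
2

To count sequences:

1. Look for pattern: ERROR → RETRY → SUCCESS
2. Greedily scan the log in chronological order, matching each sequence element in turn (ignoring service)
3. Each time the full pattern completes, increment the count and restart matching from the next event
4. Complete non-overlapping sequences found: 2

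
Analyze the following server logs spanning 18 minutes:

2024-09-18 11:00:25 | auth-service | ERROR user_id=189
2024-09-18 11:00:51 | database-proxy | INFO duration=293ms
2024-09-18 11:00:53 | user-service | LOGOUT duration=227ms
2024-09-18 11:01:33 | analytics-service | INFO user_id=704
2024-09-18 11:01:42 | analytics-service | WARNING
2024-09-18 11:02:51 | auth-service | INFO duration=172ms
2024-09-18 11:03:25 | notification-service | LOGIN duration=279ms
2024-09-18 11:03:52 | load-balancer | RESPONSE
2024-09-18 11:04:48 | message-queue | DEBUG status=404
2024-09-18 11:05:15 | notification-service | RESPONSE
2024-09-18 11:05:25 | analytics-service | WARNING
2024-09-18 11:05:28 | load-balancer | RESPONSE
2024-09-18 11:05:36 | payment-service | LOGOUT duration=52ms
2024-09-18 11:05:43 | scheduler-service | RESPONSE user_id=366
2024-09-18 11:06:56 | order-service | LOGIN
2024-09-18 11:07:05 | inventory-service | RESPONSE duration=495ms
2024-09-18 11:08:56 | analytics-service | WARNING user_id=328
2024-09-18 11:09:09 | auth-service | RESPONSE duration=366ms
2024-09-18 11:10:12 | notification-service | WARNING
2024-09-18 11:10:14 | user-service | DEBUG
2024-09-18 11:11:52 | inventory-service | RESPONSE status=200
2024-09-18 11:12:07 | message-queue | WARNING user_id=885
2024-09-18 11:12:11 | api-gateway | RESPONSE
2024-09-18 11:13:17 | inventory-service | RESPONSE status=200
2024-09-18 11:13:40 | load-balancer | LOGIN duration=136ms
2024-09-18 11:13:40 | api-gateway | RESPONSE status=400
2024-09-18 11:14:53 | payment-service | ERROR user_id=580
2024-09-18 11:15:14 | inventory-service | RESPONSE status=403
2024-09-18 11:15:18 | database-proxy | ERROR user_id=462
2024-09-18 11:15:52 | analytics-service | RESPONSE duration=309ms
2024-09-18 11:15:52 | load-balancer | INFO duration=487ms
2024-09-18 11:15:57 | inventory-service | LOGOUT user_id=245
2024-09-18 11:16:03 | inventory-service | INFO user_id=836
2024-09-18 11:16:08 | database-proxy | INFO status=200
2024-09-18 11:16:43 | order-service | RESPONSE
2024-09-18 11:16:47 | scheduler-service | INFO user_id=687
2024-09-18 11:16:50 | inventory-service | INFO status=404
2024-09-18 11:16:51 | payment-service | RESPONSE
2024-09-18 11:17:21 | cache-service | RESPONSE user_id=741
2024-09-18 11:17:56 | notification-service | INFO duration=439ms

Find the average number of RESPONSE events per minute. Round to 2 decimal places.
0.83

To calculate the rate:

1. Count total RESPONSE events: 15
2. Total time period: 18 minutes
3. Rate = 15 / 18 = 0.83 events per minute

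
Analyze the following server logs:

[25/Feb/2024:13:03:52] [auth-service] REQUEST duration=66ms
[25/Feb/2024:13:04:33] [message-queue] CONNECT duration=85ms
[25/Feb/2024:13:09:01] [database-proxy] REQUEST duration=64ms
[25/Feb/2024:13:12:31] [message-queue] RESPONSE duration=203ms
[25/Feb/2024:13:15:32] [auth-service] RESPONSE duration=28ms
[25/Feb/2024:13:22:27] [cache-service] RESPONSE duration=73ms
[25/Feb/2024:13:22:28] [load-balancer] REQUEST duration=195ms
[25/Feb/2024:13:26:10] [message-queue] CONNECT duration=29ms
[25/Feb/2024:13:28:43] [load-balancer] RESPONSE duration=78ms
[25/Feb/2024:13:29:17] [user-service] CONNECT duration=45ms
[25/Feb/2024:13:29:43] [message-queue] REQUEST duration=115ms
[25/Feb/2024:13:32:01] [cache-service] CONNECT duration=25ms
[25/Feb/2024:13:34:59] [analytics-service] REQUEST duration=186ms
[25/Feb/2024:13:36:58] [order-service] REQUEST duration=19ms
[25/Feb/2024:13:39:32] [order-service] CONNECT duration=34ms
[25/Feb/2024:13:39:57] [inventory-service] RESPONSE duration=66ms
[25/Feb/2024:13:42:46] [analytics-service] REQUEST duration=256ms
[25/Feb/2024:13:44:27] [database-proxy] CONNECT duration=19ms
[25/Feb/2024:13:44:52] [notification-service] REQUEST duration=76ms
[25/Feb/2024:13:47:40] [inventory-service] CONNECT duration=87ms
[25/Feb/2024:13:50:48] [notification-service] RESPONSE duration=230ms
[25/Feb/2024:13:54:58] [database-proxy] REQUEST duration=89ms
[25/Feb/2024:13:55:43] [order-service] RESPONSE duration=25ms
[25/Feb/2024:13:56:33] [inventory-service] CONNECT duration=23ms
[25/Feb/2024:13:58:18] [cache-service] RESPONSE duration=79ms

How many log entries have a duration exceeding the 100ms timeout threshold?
6

To count timeouts:

1. Threshold: 100ms
2. Extract duration from each log entry
3. Count entries where duration > 100
4. Timeout count: 6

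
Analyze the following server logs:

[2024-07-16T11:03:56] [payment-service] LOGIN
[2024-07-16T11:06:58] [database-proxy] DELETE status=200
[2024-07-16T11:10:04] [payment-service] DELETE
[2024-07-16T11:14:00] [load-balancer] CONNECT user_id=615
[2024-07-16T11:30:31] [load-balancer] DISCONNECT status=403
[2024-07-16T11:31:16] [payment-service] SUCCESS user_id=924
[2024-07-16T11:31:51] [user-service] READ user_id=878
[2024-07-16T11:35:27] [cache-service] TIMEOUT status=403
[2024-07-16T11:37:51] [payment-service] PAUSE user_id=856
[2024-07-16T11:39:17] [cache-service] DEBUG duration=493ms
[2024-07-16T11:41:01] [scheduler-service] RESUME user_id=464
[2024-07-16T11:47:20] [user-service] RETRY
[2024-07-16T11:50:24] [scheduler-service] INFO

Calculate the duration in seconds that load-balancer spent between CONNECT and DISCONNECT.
991

To calculate state duration:

1. Find CONNECT event for load-balancer: 2024-07-16T11:14:00
2. Find DISCONNECT event for load-balancer: 2024-07-16T11:30:31
3. Calculate duration: 2024-07-16T11:30:31 - 2024-07-16T11:14:00 = 991 seconds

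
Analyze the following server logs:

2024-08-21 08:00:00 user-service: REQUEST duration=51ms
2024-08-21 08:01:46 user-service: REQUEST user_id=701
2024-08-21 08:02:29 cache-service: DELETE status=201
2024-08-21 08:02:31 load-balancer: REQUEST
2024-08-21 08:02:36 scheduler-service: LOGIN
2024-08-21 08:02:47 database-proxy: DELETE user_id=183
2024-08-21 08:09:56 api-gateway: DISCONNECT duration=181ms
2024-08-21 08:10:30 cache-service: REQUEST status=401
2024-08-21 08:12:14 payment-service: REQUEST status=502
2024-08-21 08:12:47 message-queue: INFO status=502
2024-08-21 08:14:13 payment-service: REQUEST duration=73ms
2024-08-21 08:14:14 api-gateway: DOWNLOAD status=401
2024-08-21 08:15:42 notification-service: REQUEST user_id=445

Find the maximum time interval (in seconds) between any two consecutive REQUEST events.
479

To find the longest gap:

1. Extract all REQUEST events in chronological order
2. Calculate time differences between consecutive events
3. Find the maximum difference
4. Longest gap: 479 seconds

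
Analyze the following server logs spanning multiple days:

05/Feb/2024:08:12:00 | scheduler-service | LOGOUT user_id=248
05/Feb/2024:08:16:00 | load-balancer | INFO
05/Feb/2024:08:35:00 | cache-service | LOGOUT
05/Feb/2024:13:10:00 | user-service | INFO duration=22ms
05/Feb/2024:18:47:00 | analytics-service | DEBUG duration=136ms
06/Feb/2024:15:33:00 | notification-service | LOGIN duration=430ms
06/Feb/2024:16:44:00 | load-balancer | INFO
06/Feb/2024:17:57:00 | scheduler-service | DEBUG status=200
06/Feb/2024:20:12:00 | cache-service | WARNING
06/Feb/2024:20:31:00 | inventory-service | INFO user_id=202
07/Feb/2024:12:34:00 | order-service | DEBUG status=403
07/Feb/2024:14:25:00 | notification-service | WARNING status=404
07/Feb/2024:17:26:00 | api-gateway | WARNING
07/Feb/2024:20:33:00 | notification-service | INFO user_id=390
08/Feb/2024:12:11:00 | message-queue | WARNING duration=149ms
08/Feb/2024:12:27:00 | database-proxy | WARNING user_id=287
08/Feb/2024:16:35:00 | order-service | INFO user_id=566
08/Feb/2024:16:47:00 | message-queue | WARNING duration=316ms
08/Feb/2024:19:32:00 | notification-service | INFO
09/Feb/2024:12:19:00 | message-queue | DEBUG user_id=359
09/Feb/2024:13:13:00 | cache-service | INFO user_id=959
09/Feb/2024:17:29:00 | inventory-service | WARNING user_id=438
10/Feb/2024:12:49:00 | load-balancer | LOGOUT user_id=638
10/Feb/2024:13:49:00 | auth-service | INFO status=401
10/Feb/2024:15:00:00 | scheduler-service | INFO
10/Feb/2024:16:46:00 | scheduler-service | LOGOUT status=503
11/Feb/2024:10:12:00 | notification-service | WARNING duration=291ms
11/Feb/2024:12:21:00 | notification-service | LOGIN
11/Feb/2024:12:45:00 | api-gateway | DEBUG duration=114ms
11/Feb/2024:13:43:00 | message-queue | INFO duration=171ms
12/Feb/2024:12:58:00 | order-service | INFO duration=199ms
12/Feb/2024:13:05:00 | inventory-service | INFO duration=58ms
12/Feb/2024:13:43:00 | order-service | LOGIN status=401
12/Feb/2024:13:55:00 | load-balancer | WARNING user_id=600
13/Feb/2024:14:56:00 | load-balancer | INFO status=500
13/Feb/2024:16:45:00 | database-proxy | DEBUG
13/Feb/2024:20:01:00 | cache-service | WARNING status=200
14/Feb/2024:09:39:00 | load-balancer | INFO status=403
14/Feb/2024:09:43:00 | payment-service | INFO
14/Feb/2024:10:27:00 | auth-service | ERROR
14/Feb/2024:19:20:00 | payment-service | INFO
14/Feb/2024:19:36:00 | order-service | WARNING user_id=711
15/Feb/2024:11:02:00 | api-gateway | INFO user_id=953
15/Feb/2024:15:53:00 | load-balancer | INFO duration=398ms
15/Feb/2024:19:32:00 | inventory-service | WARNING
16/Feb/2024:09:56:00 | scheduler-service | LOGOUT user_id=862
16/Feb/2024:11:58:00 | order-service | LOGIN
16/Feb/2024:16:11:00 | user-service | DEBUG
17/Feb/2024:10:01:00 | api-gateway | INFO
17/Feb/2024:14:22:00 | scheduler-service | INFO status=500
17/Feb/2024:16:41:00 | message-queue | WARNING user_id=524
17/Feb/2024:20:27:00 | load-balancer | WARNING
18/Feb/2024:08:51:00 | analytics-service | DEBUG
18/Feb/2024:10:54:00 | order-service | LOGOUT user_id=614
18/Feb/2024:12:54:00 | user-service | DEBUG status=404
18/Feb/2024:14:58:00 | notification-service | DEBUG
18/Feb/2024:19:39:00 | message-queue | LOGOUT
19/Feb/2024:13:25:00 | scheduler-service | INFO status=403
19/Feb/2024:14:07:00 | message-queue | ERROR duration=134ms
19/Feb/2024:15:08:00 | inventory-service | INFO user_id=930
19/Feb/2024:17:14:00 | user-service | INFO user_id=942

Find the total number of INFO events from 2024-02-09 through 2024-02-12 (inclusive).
6

To filter by date range:

1. Date range: 2024-02-09 through 2024-02-12, both dates inclusive
2. Filter for INFO events whose date falls in this range
3. Count matching events: 6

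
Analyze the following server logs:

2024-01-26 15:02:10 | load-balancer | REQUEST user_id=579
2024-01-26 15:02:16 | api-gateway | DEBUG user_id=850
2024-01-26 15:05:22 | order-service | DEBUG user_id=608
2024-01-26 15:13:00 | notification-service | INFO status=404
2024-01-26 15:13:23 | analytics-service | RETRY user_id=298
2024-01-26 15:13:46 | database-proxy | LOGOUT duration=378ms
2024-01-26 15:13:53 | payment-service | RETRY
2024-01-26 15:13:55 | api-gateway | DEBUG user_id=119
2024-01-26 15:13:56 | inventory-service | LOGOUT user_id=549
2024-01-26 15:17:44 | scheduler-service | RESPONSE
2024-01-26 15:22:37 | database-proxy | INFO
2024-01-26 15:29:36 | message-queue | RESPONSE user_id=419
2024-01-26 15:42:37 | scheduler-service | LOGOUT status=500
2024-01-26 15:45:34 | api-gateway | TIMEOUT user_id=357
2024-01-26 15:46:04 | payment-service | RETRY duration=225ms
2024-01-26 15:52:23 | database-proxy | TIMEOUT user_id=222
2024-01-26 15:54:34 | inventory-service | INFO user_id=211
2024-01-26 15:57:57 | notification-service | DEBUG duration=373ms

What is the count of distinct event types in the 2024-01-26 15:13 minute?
4

To count unique event types:

1. Filter events in the minute starting at 2024-01-26 15:13
2. Extract event types from matching entries
3. Count unique types: 4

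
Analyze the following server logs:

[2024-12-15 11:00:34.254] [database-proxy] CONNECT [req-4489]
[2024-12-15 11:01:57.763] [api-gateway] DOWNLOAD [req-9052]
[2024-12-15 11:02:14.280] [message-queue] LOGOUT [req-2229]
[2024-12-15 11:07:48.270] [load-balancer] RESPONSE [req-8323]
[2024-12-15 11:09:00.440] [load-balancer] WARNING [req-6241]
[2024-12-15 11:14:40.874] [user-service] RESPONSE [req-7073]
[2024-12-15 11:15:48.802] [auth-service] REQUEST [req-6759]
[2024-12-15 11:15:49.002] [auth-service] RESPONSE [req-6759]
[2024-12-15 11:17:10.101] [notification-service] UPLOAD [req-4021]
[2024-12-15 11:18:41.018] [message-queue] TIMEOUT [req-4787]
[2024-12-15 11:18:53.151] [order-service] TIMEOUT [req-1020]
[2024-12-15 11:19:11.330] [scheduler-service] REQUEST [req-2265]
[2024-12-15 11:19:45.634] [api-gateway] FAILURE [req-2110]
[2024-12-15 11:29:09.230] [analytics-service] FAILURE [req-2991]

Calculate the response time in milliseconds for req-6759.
200

To calculate latency:

1. Find REQUEST with id req-6759: 2024-12-15 11:15:48.802
2. Find RESPONSE with id req-6759: 2024-12-15 11:15:49.002
3. Latency: 2024-12-15 11:15:49.002 - 2024-12-15 11:15:48.802 = 200ms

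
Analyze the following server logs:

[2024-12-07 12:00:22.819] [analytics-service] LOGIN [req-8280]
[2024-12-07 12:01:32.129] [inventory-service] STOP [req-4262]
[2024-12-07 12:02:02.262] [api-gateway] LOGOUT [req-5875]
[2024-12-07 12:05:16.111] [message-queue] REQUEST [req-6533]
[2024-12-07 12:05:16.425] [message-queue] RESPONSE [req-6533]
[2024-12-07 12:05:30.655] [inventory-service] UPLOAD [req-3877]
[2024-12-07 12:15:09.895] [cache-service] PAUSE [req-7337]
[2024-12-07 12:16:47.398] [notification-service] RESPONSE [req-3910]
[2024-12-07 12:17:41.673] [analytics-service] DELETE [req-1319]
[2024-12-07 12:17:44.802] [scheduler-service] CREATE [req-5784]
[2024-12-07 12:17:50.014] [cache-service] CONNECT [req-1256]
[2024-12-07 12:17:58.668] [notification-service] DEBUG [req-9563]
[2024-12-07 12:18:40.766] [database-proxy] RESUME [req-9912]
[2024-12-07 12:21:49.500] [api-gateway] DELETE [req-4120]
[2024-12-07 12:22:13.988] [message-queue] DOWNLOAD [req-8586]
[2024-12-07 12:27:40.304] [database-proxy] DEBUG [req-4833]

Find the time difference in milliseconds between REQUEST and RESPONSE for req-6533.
314

To calculate latency:

1. Find REQUEST with id req-6533: 2024-12-07 12:05:16.111
2. Find RESPONSE with id req-6533: 2024-12-07 12:05:16.425
3. Latency: 2024-12-07 12:05:16.425 - 2024-12-07 12:05:16.111 = 314ms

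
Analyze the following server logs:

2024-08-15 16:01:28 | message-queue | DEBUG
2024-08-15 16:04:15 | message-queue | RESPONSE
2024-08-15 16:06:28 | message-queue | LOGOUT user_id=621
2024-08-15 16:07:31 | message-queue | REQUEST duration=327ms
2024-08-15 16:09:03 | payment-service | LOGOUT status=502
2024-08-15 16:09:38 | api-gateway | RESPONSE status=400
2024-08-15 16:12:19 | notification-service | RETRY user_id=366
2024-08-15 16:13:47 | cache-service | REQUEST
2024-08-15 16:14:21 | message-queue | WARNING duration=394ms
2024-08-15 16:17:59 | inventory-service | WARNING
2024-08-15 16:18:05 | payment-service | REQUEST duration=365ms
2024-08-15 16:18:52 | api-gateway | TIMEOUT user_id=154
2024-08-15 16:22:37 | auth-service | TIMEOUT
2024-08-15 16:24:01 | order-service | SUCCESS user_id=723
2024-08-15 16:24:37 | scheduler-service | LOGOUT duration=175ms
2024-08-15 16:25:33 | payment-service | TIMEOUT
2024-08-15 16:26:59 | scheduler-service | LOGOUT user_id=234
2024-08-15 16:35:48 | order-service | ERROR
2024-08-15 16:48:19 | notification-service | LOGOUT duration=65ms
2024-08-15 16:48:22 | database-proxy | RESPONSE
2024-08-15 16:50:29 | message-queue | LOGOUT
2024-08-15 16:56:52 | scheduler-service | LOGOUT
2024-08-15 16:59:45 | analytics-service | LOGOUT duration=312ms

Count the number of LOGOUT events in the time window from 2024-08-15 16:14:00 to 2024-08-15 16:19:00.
0

To count events in the time window:

1. Window boundaries: 2024-08-15 16:14:00 to 2024-08-15 16:19:00
2. Filter for LOGOUT events within this window
3. Count matching events: 0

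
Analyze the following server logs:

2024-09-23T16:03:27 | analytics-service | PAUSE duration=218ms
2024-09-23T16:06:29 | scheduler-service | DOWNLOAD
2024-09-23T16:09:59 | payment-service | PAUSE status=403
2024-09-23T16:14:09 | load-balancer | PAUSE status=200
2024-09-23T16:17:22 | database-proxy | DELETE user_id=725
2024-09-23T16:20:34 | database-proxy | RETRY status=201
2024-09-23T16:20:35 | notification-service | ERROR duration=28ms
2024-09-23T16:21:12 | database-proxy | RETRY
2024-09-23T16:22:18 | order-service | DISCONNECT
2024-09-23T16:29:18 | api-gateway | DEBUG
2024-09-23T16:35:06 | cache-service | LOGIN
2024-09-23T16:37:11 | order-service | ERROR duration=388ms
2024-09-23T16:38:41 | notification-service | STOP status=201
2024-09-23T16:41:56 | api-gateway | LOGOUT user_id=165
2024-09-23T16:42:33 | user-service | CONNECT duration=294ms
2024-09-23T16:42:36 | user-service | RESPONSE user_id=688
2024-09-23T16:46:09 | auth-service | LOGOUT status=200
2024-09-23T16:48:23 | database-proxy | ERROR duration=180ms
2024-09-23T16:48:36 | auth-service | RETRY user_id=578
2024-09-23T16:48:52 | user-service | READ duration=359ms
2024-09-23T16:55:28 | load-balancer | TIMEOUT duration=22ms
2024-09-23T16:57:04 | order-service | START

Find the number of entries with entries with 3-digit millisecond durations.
5

To find matching entries:

1. Pattern to match: entries with 3-digit millisecond durations
2. Scan each log entry for the pattern
3. Count matches: 5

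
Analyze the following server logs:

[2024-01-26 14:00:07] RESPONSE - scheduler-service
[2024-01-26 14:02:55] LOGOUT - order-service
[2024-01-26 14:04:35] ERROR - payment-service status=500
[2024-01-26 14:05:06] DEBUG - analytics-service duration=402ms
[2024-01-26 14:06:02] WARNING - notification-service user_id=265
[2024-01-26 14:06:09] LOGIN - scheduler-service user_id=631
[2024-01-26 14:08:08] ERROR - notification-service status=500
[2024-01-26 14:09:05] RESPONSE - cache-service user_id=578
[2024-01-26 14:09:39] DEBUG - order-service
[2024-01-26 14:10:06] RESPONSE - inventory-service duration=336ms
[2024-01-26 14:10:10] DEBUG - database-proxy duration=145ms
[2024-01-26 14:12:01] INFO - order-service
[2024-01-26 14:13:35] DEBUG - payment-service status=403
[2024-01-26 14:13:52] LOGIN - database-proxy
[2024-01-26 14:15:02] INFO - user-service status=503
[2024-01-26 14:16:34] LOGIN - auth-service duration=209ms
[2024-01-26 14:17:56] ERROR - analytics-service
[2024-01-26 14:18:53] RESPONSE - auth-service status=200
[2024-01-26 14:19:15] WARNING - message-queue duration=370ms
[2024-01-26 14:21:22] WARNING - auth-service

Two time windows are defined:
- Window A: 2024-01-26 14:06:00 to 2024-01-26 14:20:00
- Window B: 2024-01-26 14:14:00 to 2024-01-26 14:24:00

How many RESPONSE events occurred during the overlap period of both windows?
1

To find overlap events:

1. Window A: 2024-01-26 14:06:00 to 2024-01-26 14:20:00
2. Window B: 2024-01-26 14:14:00 to 2024-01-26 14:24:00
3. Overlap period: 2024-01-26 14:14:00 to 2024-01-26 14:20:00
4. Count RESPONSE events in overlap: 1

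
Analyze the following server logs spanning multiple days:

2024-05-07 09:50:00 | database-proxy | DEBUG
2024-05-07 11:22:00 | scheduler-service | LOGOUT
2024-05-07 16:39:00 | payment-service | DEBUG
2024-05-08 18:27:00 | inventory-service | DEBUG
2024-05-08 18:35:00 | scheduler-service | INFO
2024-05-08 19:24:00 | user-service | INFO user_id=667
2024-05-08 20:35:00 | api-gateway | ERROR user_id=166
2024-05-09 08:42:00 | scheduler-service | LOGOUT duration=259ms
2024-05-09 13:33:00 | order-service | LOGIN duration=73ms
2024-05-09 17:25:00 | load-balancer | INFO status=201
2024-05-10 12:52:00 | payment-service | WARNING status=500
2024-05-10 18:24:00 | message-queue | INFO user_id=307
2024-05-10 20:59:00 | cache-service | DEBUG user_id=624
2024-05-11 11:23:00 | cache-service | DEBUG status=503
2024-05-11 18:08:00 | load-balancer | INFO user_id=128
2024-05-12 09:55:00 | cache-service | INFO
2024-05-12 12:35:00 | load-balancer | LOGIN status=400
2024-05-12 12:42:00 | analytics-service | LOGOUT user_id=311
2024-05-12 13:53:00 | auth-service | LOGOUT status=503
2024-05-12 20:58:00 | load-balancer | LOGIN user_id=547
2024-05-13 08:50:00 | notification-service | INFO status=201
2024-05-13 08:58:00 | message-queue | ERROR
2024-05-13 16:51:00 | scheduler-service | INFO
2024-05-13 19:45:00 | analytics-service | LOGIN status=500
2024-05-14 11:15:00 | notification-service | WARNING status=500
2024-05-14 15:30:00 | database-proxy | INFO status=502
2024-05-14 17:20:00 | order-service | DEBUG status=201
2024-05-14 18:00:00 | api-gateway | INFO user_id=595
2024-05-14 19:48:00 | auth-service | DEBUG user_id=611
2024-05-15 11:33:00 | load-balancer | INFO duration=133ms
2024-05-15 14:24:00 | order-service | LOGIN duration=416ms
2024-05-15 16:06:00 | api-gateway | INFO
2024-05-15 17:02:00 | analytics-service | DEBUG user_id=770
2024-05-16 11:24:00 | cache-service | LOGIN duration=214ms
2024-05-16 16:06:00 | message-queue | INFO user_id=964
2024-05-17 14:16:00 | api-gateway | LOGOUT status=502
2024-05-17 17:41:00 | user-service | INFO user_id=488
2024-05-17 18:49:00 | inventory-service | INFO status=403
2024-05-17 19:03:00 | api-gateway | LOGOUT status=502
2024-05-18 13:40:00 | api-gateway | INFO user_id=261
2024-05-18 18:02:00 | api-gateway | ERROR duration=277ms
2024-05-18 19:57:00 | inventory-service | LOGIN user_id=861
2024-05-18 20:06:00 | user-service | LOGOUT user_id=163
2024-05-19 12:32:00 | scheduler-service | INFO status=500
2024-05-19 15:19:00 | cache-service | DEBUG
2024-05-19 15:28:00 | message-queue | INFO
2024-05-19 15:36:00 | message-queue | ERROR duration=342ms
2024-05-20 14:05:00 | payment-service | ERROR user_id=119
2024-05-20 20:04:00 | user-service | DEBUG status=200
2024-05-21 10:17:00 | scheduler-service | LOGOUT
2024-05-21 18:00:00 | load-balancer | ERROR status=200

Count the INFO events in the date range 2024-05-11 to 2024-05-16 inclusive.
9

To filter by date range:

1. Date range: 2024-05-11 through 2024-05-16, both dates inclusive
2. Filter for INFO events whose date falls in this range
3. Count matching events: 9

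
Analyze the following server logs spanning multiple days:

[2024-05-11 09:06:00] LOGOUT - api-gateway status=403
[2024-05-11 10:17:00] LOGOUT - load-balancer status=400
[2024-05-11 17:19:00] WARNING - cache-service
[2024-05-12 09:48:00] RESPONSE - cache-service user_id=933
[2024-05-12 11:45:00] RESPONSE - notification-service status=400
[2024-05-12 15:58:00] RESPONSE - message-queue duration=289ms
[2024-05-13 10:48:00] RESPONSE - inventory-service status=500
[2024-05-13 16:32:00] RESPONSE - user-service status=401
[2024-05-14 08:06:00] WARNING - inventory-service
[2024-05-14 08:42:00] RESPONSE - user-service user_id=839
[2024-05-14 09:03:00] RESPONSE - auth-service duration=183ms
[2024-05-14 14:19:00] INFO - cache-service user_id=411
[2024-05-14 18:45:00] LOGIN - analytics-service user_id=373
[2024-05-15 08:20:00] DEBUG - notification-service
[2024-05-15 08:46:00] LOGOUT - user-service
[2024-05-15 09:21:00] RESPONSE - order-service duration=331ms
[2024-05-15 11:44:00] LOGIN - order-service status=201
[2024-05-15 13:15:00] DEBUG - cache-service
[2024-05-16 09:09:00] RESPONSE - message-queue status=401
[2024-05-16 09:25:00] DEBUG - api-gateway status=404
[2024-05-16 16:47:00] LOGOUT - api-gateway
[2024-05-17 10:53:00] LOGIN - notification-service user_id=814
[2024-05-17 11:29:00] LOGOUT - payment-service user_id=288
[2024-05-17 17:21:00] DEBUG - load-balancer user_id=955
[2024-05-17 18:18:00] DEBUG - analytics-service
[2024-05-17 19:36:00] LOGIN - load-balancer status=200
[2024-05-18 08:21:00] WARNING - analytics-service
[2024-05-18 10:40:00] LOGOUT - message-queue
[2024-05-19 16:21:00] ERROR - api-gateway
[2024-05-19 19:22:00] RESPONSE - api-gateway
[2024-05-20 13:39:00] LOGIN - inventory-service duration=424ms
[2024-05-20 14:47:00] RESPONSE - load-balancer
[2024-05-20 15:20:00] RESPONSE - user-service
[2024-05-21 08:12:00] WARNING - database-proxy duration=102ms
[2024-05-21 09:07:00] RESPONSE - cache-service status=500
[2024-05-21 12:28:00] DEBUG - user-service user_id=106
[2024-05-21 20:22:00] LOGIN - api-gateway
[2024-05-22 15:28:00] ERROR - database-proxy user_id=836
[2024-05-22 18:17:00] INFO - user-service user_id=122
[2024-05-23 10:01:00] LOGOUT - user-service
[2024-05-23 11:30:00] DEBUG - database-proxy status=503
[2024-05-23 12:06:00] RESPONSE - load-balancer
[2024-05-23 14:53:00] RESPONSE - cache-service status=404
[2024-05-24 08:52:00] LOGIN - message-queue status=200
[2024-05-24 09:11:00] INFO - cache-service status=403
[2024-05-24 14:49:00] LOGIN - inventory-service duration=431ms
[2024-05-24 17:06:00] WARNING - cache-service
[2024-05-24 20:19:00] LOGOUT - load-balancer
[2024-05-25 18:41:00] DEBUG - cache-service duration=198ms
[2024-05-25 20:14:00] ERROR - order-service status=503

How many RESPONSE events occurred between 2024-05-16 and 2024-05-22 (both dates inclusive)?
5

To filter by date range:

1. Date range: 2024-05-16 through 2024-05-22, both dates inclusive
2. Filter for RESPONSE events whose date falls in this range
3. Count matching events: 5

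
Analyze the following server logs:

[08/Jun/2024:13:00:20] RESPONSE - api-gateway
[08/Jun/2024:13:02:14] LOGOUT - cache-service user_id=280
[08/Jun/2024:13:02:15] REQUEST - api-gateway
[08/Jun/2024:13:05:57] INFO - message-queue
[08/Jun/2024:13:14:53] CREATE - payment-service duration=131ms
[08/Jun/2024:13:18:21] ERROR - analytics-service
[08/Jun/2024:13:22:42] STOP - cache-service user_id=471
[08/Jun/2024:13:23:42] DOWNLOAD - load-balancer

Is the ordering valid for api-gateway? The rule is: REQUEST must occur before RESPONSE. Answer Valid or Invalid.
Invalid

To validate ordering:

1. Required order: REQUEST → RESPONSE
2. Rule: REQUEST must occur before RESPONSE
3. Check actual order of events for api-gateway
4. Result: Invalid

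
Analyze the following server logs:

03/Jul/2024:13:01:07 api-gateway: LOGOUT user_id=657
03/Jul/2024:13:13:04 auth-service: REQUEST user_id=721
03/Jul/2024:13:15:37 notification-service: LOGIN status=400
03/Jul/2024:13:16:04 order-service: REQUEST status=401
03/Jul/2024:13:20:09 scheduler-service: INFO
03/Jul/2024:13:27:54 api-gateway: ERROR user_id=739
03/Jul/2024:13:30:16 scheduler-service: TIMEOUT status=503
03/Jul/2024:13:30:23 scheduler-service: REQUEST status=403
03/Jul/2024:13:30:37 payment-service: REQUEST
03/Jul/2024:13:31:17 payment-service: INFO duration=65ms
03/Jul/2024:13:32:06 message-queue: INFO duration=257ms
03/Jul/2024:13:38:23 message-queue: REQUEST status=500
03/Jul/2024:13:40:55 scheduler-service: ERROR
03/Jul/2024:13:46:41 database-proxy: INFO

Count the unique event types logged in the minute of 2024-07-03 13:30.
2

To count unique event types:

1. Filter events in the minute starting at 2024-07-03 13:30
2. Extract event types from matching entries
3. Count unique types: 2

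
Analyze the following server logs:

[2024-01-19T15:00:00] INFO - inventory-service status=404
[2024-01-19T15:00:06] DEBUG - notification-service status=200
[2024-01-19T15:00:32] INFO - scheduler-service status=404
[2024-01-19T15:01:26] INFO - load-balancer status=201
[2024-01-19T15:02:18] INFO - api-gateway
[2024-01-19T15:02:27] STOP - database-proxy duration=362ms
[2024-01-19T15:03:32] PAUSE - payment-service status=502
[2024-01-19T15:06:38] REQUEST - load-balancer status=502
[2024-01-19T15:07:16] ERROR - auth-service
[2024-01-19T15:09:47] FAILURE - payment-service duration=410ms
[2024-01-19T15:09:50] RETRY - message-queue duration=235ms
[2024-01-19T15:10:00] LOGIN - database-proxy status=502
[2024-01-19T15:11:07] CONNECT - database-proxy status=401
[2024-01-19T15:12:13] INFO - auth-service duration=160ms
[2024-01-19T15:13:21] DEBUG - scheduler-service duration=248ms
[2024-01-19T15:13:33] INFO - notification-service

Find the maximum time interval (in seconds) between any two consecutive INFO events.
595

To find the longest gap:

1. Extract all INFO events in chronological order
2. Calculate time differences between consecutive events
3. Find the maximum difference
4. Longest gap: 595 seconds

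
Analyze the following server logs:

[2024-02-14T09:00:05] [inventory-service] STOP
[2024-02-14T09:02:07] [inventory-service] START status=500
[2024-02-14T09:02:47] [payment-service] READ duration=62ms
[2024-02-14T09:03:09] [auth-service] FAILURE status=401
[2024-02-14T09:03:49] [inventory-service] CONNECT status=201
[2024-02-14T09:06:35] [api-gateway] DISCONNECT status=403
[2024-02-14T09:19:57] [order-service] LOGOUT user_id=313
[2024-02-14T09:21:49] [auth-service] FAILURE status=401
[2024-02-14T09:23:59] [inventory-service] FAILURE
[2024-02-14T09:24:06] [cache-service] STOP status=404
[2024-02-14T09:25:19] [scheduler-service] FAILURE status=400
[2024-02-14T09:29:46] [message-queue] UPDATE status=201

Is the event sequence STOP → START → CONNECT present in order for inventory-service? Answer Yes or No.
Yes

To verify sequence order:

1. Find all events in sequence STOP → START → CONNECT for inventory-service
2. Extract their timestamps
3. Check if timestamps are in ascending order
4. Result: Yes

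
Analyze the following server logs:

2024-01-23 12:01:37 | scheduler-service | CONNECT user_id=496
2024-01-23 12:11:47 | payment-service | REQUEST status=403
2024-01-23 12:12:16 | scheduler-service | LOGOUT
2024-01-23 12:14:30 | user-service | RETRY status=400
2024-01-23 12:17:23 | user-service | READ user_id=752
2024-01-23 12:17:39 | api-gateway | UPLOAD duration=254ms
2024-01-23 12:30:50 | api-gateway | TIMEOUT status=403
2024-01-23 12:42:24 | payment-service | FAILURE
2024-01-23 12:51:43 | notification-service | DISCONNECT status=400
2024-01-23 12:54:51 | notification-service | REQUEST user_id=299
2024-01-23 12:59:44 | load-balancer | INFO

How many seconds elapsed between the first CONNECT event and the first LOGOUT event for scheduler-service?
639

To find the time between events:

1. Locate the first CONNECT event for scheduler-service: 2024-01-23 12:01:37
2. Locate the first LOGOUT event for scheduler-service: 2024-01-23 12:12:16
3. Calculate the difference: 2024-01-23 12:12:16 - 2024-01-23 12:01:37 = 639 seconds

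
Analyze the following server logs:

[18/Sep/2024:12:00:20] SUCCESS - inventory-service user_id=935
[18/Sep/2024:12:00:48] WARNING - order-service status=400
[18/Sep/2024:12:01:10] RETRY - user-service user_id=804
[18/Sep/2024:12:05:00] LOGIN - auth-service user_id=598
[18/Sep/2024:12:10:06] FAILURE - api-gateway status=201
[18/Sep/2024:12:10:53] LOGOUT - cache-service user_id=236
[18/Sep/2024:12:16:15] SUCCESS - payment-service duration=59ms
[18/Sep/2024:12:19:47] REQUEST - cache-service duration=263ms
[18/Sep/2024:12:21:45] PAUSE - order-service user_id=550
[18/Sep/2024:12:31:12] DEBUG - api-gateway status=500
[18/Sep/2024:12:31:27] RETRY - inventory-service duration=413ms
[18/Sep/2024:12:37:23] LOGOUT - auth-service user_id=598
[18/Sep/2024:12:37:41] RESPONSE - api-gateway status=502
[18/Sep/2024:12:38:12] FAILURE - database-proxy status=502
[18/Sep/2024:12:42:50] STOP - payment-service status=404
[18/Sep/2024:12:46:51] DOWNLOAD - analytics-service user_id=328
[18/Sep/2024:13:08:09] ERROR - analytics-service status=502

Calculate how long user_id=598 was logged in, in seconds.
1943

To calculate session duration:

1. Find LOGIN event for user_id=598: 18/Sep/2024:12:05:00
2. Find LOGOUT event for user_id=598: 18/Sep/2024:12:37:23
3. Session duration: 18/Sep/2024:12:37:23 - 18/Sep/2024:12:05:00 = 1943 seconds (32 minutes)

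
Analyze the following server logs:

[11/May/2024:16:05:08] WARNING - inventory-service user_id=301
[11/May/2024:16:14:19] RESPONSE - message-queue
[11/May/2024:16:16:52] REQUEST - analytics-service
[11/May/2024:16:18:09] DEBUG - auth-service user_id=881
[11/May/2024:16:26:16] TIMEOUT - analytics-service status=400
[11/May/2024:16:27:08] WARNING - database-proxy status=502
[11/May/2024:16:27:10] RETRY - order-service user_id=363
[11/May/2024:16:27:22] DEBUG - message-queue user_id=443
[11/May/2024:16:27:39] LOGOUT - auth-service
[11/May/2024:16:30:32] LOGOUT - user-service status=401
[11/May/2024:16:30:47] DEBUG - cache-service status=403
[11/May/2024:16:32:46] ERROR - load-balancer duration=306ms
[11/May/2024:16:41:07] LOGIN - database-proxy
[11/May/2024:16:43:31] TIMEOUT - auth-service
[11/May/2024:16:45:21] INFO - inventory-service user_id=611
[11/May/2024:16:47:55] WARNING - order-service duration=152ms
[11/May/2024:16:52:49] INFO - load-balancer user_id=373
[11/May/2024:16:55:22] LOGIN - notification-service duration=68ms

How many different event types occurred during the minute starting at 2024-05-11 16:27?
4

To count unique event types:

1. Filter events in the minute starting at 2024-05-11 16:27
2. Extract event types from matching entries
3. Count unique types: 4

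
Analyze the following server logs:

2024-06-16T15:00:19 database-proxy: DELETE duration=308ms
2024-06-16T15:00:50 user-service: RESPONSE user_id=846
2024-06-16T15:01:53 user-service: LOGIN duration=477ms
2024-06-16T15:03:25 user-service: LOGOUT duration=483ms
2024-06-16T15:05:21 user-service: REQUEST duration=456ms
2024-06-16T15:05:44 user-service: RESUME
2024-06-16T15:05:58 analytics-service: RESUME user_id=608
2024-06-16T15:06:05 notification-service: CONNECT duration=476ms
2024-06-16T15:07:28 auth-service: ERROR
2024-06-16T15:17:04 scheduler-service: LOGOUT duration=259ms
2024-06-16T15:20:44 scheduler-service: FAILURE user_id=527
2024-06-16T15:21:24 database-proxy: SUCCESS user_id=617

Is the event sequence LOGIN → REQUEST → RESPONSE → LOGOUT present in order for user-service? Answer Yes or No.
No

To verify sequence order:

1. Find all events in sequence LOGIN → REQUEST → RESPONSE → LOGOUT for user-service
2. Extract their timestamps
3. Check if timestamps are in ascending order
4. Result: No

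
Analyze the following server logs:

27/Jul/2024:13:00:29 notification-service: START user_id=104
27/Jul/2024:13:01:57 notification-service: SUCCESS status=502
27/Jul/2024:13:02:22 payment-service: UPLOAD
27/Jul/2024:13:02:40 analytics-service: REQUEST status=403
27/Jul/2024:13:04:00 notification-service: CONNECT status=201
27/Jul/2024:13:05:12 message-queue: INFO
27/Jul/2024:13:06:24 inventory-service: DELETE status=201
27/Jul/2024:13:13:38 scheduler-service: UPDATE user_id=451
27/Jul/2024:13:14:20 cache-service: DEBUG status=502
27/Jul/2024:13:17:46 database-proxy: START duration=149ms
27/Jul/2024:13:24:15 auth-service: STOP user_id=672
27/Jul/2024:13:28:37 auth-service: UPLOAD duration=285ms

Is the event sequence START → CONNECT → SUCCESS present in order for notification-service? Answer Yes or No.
No

To verify sequence order:

1. Find all events in sequence START → CONNECT → SUCCESS for notification-service
2. Extract their timestamps
3. Check if timestamps are in ascending order
4. Result: No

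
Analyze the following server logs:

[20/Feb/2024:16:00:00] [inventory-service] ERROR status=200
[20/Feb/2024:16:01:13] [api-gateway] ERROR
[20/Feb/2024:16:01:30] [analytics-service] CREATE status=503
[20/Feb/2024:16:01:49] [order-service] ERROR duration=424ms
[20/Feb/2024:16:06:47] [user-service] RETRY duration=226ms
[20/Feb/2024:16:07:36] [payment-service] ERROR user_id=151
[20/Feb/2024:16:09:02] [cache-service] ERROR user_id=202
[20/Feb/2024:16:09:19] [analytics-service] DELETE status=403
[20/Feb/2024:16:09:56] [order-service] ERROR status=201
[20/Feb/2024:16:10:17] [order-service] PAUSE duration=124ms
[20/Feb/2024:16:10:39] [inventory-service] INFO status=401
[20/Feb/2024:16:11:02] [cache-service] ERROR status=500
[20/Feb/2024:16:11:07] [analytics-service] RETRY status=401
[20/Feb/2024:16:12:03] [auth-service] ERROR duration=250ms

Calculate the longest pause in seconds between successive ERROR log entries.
347

To find the longest gap:

1. Extract all ERROR events in chronological order
2. Calculate time differences between consecutive events
3. Find the maximum difference
4. Longest gap: 347 seconds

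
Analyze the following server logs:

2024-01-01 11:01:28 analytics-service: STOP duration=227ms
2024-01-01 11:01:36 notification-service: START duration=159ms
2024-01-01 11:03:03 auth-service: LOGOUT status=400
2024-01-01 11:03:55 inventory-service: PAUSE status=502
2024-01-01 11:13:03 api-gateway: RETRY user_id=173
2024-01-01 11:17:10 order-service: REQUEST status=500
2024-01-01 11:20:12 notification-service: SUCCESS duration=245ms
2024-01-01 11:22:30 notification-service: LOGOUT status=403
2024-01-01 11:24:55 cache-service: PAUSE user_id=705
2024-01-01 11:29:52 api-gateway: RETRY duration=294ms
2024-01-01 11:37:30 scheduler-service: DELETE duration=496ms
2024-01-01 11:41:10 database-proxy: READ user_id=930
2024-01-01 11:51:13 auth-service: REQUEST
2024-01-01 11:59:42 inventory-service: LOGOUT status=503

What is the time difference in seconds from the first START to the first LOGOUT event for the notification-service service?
1254

To find the time between events:

1. Locate the first START event for notification-service: 2024-01-01 11:01:36
2. Locate the first LOGOUT event for notification-service: 2024-01-01 11:22:30
3. Calculate the difference: 2024-01-01 11:22:30 - 2024-01-01 11:01:36 = 1254 seconds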